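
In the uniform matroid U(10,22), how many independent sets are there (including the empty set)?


Independent sets of U(10,22) are all subsets of size <= 10.
Count = C(22,0) + C(22,1) + C(22,2) + C(22,3) + C(22,4) + C(22,5) + C(22,6) + C(22,7) + C(22,8) + C(22,9) + C(22,10)
     = 1 + 22 + 231 + 1540 + 7315 + 26334 + 74613 + 170544 + 319770 + 497420 + 646646
     = 1744436.

1744436


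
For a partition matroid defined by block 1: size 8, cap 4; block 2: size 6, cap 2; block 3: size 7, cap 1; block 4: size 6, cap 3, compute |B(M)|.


A basis picks exactly ci elements from block i.
Number of bases = product of C(|Si|, ci).
= C(8,4) * C(6,2) * C(7,1) * C(6,3)
= 70 * 15 * 7 * 20
= 147000.

147000


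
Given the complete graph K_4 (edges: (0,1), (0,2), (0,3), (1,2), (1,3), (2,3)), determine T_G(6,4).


T(K_4; x,y) = x^3 + 3x^2 + 4xy + 2x + y^3 + 3y^2 + 2y.
Substituting x=6, y=4:
= 216 + 108 + 96 + 12 + 64 + 48 + 8
= 552.

552


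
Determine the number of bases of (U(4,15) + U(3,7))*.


(M1+M2)* = M1* + M2*.
M1* = U(11,15), bases: C(15,11) = 1365.
M2* = U(4,7), bases: C(7,4) = 35.
|B(M*)| = 1365 * 35 = 47775.

47775


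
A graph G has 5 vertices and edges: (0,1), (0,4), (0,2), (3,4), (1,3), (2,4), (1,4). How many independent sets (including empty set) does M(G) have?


An independent set in a graphic matroid is an acyclic edge subset.
G has 5 vertices and 7 edges.
Enumerate all 2^7 = 128 subsets, checking for acyclicity.
Total independent sets = 82.

82


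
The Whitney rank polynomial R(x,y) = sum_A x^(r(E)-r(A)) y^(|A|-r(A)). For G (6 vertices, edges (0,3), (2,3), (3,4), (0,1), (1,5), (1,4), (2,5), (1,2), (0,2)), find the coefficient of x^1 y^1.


R(x,y) = sum over A in 2^E of x^(r(E)-r(A)) * y^(|A|-r(A)).
G has 6 vertices, 9 edges. r(E) = 5.
Enumerate all 2^9 = 512 subsets.
Count subsets with r(E)-r(A)=1 and |A|-r(A)=1: 63.

63


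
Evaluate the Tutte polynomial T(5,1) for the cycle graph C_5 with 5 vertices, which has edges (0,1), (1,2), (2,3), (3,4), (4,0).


T(C_5; x,y) = x + x^2 + ... + x^(4) + y.
T(5,1) = 5^1 + 5^2 + 5^3 + 5^4 + 1
= 5 + 25 + 125 + 625 + 1
= 781.

781


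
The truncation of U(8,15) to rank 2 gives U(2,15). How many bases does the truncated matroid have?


Truncating U(8,15) to rank 2 gives U(2,15).
Bases of U(2,15) are all 2-element subsets of 15 elements.
Number of bases = C(15,2) = 15! / (2! * 13!) = 105.

105


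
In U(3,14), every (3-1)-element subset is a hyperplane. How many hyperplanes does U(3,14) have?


Hyperplanes of U(3,14) are flats of rank 2.
In a uniform matroid, these are exactly the (2)-element subsets.
Count = (14 choose 2) = 91.

91


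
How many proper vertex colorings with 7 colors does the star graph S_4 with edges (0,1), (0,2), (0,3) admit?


P(tree, k) = k * (k-1)^(3) for any tree on 4 vertices.
P(7) = 7 * 6^3 = 7 * 216 = 1512.

1512


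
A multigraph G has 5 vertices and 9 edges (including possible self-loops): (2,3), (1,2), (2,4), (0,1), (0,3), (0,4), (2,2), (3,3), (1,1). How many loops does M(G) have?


In a graphic matroid, a loop is a self-loop edge (u,u) with rank 0.
Examining all 9 edges for self-loops...
Self-loops found: (2,2), (3,3), (1,1)
Number of loops = 3.

3


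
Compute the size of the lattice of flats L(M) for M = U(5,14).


Flats of U(5,14): every subset of size < 5 is a flat, plus E itself.
Count = (14 choose 0) + (14 choose 1) + (14 choose 2) + (14 choose 3) + (14 choose 4) + 1
     = 1 + 14 + 91 + 364 + 1001 + 1
     = 1472.

1472


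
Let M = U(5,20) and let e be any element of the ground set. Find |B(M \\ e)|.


Deleting e from U(5,20) gives U(5,19) since n > r.
Bases of U(5,19) = (19 choose 5) = 11628.

11628


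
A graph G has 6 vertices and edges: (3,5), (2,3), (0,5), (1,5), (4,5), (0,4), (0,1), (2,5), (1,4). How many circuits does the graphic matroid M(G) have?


A circuit in a graphic matroid = edge set of a simple cycle.
G has 6 vertices and 9 edges.
Enumerating all minimal edge subsets forming cycles...
Total circuits found: 8.

8


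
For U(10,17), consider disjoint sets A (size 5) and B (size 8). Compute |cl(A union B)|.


|A union B| = 5 + 8 = 13 (disjoint).
In U(10,17), cl(S) = S if |S| < 10, else cl(S) = E.
Since 13 >= 10, cl(A union B) = E.
|cl(A union B)| = 17.

17


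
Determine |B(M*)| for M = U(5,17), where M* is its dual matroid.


The dual of U(r,n) is U(n-r, n) = U(12,17).
Bases of U(12,17) are all (12)-element subsets.
|B(M*)| = C(17,12) = 17! / (12! * 5!) = 6188.

6188


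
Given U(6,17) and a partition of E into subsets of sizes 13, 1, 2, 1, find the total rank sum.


r(Ai) = min(|Ai|, 6) for each part.
Sum = min(13,6) + min(1,6) + min(2,6) + min(1,6)
    = 6 + 1 + 2 + 1
    = 10.

10


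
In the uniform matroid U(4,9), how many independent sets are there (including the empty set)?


Independent sets of U(4,9) are all subsets of size <= 4.
Count = (9 choose 0) + (9 choose 1) + (9 choose 2) + (9 choose 3) + (9 choose 4)
     = 1 + 9 + 36 + 84 + 126
     = 256.

256


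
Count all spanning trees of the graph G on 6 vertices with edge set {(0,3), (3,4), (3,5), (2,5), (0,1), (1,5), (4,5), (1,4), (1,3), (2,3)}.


By Kirchhoff's matrix tree theorem, the number of spanning trees equals
the determinant of any cofactor of the Laplacian matrix L.
G has 6 vertices and 10 edges.
Computing the (5 x 5) cofactor determinant gives 99.

99


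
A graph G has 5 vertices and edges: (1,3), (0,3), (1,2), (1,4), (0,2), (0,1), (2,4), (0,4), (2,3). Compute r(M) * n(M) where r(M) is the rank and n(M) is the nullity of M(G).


r(M) = |V| - c = 5 - 1 = 4.
nullity = |E| - r(M) = 9 - 4 = 5.
Product = 4 * 5 = 20.

20


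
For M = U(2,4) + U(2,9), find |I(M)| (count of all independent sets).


For a direct sum, |I(M1+M2)| = |I(M1)| * |I(M2)|.
|I(U(2,4))| = sum C(4,k) for k=0..2 = 11.
|I(U(2,9))| = sum C(9,k) for k=0..2 = 46.
Total = 11 * 46 = 506.

506


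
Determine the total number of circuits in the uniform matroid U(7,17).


In U(7,17), circuits are the (8)-element subsets.
Any set of 8 elements is dependent, and removing any one element gives
an independent set of size 7, so it is a minimal dependent set.
Number of circuits = C(17,8) = 24310.

24310


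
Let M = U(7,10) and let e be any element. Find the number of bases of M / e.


Contracting e from U(7,10) gives U(6,9).
Bases of U(6,9) = (9 choose 6) = 84.

84


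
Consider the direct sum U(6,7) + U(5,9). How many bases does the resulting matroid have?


Bases of a direct sum M1 + M2: |B| = |B(M1)| * |B(M2)|.
|B(U(6,7))| = C(7,6) = 7.
|B(U(5,9))| = C(9,5) = 126.
Total bases = 7 * 126 = 882.

882


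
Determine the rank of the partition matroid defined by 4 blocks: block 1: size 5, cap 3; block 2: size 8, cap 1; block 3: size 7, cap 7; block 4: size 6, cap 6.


Rank of a partition matroid = sum of min(|Si|, ci) for each block.
= min(5,3) + min(8,1) + min(7,7) + min(6,6)
= 3 + 1 + 7 + 6
= 17.

17


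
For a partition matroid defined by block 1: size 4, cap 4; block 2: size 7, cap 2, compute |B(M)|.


A basis picks exactly ci elements from block i.
Number of bases = product of C(|Si|, ci).
= C(4,4) * C(7,2)
= 1 * 21
= 21.

21


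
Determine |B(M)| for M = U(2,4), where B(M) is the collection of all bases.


Bases of U(2,4) are all 2-element subsets of the 4-element ground set.
Number of bases = C(4,2).
C(4,2) = (4 * 3) / (1 * 2) = 6.

6


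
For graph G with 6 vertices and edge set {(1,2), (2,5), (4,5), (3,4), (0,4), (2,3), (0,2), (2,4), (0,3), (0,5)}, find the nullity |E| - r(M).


Cycle rank (nullity) = |E| - r(M) = |E| - (|V| - c).
|E| = 10, |V| = 6, c = 1.
Nullity = 10 - (6 - 1) = 10 - 5 = 5.

5


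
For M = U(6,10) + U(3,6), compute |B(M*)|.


(M1+M2)* = M1* + M2*.
M1* = U(4,10), bases: C(10,4) = 210.
M2* = U(3,6), bases: C(6,3) = 20.
|B(M*)| = 210 * 20 = 4200.

4200


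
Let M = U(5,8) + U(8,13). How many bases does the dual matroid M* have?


(M1+M2)* = M1* + M2*.
M1* = U(3,8), bases: C(8,3) = 56.
M2* = U(5,13), bases: C(13,5) = 1287.
|B(M*)| = 56 * 1287 = 72072.

72072


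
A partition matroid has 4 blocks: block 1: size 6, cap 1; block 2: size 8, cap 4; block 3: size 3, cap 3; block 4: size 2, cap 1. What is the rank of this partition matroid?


Rank of a partition matroid = sum of min(|Si|, ci) for each block.
= min(6,1) + min(8,4) + min(3,3) + min(2,1)
= 1 + 4 + 3 + 1
= 9.

9


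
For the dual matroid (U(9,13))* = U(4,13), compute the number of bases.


The dual of U(r,n) is U(n-r, n) = U(4,13).
Bases of U(4,13) are all (4)-element subsets.
|B(M*)| = C(13,4) = (13 * 12 * 11 * 10) / (1 * 2 * 3 * 4) = 715.

715


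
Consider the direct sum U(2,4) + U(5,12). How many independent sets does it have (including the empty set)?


For a direct sum, |I(M1+M2)| = |I(M1)| * |I(M2)|.
|I(U(2,4))| = sum C(4,k) for k=0..2 = 11.
|I(U(5,12))| = sum C(12,k) for k=0..5 = 1586.
Total = 11 * 1586 = 17446.

17446


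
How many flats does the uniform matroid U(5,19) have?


Flats of U(5,19): every subset of size < 5 is a flat, plus E itself.
Count = C(19,0) + C(19,1) + C(19,2) + C(19,3) + C(19,4) + 1
     = 1 + 19 + 171 + 969 + 3876 + 1
     = 5037.

5037


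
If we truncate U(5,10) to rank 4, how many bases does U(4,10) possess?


Truncating U(5,10) to rank 4 gives U(4,10).
Bases of U(4,10) are all 4-element subsets of 10 elements.
Number of bases = (10 choose 4) = 210.

210


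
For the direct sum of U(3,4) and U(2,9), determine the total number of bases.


Bases of a direct sum M1 + M2: |B| = |B(M1)| * |B(M2)|.
|B(U(3,4))| = C(4,3) = 4.
|B(U(2,9))| = C(9,2) = 36.
Total bases = 4 * 36 = 144.

144


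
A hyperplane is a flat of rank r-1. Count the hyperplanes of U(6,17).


Hyperplanes of U(6,17) are flats of rank 5.
In a uniform matroid, these are exactly the (5)-element subsets.
Count = C(17,5) = 6188.

6188


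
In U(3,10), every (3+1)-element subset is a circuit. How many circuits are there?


In U(3,10), circuits are the (4)-element subsets.
Any set of 4 elements is dependent, and removing any one element gives
an independent set of size 3, so it is a minimal dependent set.
Number of circuits = (10 choose 4) = 210.

210


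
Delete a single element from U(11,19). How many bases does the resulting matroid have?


Deleting e from U(11,19) gives U(11,18) since n > r.
Bases of U(11,18) = C(18,11) = 31824.

31824


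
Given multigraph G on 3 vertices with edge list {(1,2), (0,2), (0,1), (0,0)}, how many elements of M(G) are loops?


In a graphic matroid, a loop is a self-loop edge (u,u) with rank 0.
Examining all 4 edges for self-loops...
Self-loops found: (0,0)
Number of loops = 1.

1


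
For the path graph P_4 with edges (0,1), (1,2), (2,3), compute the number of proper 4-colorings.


P(P_4, k) = k * (k-1)^(3).
P(4) = 4 * 3^3 = 4 * 27 = 108.

108


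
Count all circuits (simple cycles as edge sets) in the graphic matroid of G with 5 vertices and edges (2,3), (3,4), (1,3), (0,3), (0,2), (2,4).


A circuit in a graphic matroid = edge set of a simple cycle.
G has 5 vertices and 6 edges.
Enumerating all minimal edge subsets forming cycles...
Total circuits found: 3.

3


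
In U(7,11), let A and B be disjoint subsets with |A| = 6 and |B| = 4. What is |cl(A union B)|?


|A union B| = 6 + 4 = 10 (disjoint).
In U(7,11), cl(S) = S if |S| < 7, else cl(S) = E.
Since 10 >= 7, cl(A union B) = E.
|cl(A union B)| = 11.

11


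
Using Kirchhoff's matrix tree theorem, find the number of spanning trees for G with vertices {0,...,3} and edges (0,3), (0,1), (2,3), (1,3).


By Kirchhoff's matrix tree theorem, the number of spanning trees equals
the determinant of any cofactor of the Laplacian matrix L.
G has 4 vertices and 4 edges.
Computing the (3 x 3) cofactor determinant gives 3.

3


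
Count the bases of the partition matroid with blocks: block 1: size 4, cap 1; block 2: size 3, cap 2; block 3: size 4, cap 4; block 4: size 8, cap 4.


A basis picks exactly ci elements from block i.
Number of bases = product of C(|Si|, ci).
= C(4,1) * C(3,2) * C(4,4) * C(8,4)
= 4 * 3 * 1 * 70
= 840.

840


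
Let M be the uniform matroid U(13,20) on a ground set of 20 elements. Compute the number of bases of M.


Bases of U(13,20) are all 13-element subsets of the 20-element ground set.
Number of bases = C(20,13).
C(20,13) = 77520.

77520


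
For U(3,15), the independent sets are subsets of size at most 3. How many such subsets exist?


Independent sets of U(3,15) are all subsets of size <= 3.
Count = (15 choose 0) + (15 choose 1) + (15 choose 2) + (15 choose 3)
     = 1 + 15 + 105 + 455
     = 576.

576


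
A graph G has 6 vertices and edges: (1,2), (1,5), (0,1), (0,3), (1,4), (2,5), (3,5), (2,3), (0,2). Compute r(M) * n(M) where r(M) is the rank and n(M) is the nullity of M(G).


r(M) = |V| - c = 6 - 1 = 5.
nullity = |E| - r(M) = 9 - 5 = 4.
Product = 5 * 4 = 20.

20


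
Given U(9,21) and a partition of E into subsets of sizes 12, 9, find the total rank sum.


r(Ai) = min(|Ai|, 9) for each part.
Sum = min(12,9) + min(9,9)
    = 9 + 9
    = 18.

18


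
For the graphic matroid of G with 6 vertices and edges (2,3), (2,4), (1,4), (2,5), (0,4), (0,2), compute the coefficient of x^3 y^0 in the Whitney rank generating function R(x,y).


R(x,y) = sum over A in 2^E of x^(r(E)-r(A)) * y^(|A|-r(A)).
G has 6 vertices, 6 edges. r(E) = 5.
Enumerate all 2^6 = 64 subsets.
Count subsets with r(E)-r(A)=3 and |A|-r(A)=0: 15.

15


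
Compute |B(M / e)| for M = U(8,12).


Contracting e from U(8,12) gives U(7,11).
Bases of U(7,11) = C(11,7) = 11! / (7! * 4!) = 330.

330


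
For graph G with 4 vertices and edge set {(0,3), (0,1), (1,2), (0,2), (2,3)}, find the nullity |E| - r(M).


Cycle rank (nullity) = |E| - r(M) = |E| - (|V| - c).
|E| = 5, |V| = 4, c = 1.
Nullity = 5 - (4 - 1) = 5 - 3 = 2.

2


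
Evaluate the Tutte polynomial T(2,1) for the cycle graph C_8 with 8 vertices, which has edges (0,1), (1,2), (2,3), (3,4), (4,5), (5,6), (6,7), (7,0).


T(C_8; x,y) = x + x^2 + ... + x^(7) + y.
T(2,1) = 2^1 + 2^2 + 2^3 + 2^4 + 2^5 + 2^6 + 2^7 + 1
= 2 + 4 + 8 + 16 + 32 + 64 + 128 + 1
= 255.

255


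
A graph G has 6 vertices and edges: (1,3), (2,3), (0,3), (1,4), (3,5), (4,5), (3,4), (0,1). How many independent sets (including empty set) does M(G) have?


An independent set in a graphic matroid is an acyclic edge subset.
G has 6 vertices and 8 edges.
Enumerate all 2^8 = 256 subsets, checking for acyclicity.
Total independent sets = 164.

164


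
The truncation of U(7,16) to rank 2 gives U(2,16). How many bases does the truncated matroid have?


Truncating U(7,16) to rank 2 gives U(2,16).
Bases of U(2,16) are all 2-element subsets of 16 elements.
Number of bases = C(16,2) = (16 * 15) / (1 * 2) = 120.

120


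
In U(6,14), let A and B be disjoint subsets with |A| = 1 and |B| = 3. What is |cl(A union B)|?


|A union B| = 1 + 3 = 4 (disjoint).
In U(6,14), cl(S) = S if |S| < 6, else cl(S) = E.
Since 4 < 6, cl(A union B) = A union B.
|cl(A union B)| = 4.

4


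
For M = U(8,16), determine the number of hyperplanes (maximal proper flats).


Hyperplanes of U(8,16) are flats of rank 7.
In a uniform matroid, these are exactly the (7)-element subsets.
Count = (16 choose 7) = 11440.

11440


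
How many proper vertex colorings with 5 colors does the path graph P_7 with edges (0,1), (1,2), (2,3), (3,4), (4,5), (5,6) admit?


P(P_7, k) = k * (k-1)^(6).
P(5) = 5 * 4^6 = 5 * 4096 = 20480.

20480


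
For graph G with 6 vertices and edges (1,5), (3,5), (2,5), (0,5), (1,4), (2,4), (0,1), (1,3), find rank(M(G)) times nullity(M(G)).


r(M) = |V| - c = 6 - 1 = 5.
nullity = |E| - r(M) = 8 - 5 = 3.
Product = 5 * 3 = 15.

15


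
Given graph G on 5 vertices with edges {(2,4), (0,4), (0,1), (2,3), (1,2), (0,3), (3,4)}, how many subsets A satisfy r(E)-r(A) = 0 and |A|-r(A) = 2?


R(x,y) = sum over A in 2^E of x^(r(E)-r(A)) * y^(|A|-r(A)).
G has 5 vertices, 7 edges. r(E) = 4.
Enumerate all 2^7 = 128 subsets.
Count subsets with r(E)-r(A)=0 and |A|-r(A)=2: 7.

7


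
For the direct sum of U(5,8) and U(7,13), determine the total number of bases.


Bases of a direct sum M1 + M2: |B| = |B(M1)| * |B(M2)|.
|B(U(5,8))| = C(8,5) = 56.
|B(U(7,13))| = C(13,7) = 1716.
Total bases = 56 * 1716 = 96096.

96096


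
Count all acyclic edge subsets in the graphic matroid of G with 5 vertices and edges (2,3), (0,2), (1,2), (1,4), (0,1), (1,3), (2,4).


An independent set in a graphic matroid is an acyclic edge subset.
G has 5 vertices and 7 edges.
Enumerate all 2^7 = 128 subsets, checking for acyclicity.
Total independent sets = 81.

81


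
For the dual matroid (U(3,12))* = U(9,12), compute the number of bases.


The dual of U(r,n) is U(n-r, n) = U(9,12).
Bases of U(9,12) are all (9)-element subsets.
|B(M*)| = C(12,9) = 220.

220


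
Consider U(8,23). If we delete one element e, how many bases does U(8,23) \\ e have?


Deleting e from U(8,23) gives U(8,22) since n > r.
Bases of U(8,22) = C(22,8) = 319770.

319770


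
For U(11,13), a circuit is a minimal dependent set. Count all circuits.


In U(11,13), circuits are the (12)-element subsets.
Any set of 12 elements is dependent, and removing any one element gives
an independent set of size 11, so it is a minimal dependent set.
Number of circuits = (13 choose 12) = 13.

13


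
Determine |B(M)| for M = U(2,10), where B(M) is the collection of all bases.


Bases of U(2,10) are all 2-element subsets of the 10-element ground set.
Number of bases = C(10,2).
C(10,2) = 10! / (2! * 8!) = 45.

45


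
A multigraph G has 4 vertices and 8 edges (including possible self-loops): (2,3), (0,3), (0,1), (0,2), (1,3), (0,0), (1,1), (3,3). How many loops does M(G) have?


In a graphic matroid, a loop is a self-loop edge (u,u) with rank 0.
Examining all 8 edges for self-loops...
Self-loops found: (0,0), (1,1), (3,3)
Number of loops = 3.

3


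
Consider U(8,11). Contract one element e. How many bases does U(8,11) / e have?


Contracting e from U(8,11) gives U(7,10).
Bases of U(7,10) = C(10,7) = 10! / (7! * 3!) = 120.

120


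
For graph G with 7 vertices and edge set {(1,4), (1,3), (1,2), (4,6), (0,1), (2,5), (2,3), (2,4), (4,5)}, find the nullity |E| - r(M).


Cycle rank (nullity) = |E| - r(M) = |E| - (|V| - c).
|E| = 9, |V| = 7, c = 1.
Nullity = 9 - (7 - 1) = 9 - 6 = 3.

3


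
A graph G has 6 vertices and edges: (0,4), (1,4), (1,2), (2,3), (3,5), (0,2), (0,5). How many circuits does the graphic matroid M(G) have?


A circuit in a graphic matroid = edge set of a simple cycle.
G has 6 vertices and 7 edges.
Enumerating all minimal edge subsets forming cycles...
Total circuits found: 3.

3


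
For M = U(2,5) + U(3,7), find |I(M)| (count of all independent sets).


For a direct sum, |I(M1+M2)| = |I(M1)| * |I(M2)|.
|I(U(2,5))| = sum C(5,k) for k=0..2 = 16.
|I(U(3,7))| = sum C(7,k) for k=0..3 = 64.
Total = 16 * 64 = 1024.

1024


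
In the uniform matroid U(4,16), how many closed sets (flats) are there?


Flats of U(4,16): every subset of size < 4 is a flat, plus E itself.
Count = C(16,0) + C(16,1) + C(16,2) + C(16,3) + 1
     = 1 + 16 + 120 + 560 + 1
     = 698.

698


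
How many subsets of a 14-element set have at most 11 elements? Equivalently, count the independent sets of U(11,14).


Independent sets of U(11,14) are all subsets of size <= 11.
Count = (14 choose 0) + (14 choose 1) + (14 choose 2) + (14 choose 3) + (14 choose 4) + (14 choose 5) + (14 choose 6) + (14 choose 7) + (14 choose 8) + (14 choose 9) + (14 choose 10) + (14 choose 11)
     = 1 + 14 + 91 + 364 + 1001 + 2002 + 3003 + 3432 + 3003 + 2002 + 1001 + 364
     = 16278.

16278


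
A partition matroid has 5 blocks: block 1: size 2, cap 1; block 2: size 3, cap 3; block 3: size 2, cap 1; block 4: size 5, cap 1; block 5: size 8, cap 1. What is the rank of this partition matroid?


Rank of a partition matroid = sum of min(|Si|, ci) for each block.
= min(2,1) + min(3,3) + min(2,1) + min(5,1) + min(8,1)
= 1 + 3 + 1 + 1 + 1
= 7.

7


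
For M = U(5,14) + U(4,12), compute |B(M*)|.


(M1+M2)* = M1* + M2*.
M1* = U(9,14), bases: C(14,9) = 2002.
M2* = U(8,12), bases: C(12,8) = 495.
|B(M*)| = 2002 * 495 = 990990.

990990


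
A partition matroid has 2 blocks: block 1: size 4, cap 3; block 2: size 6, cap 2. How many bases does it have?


A basis picks exactly ci elements from block i.
Number of bases = product of C(|Si|, ci).
= C(4,3) * C(6,2)
= 4 * 15
= 60.

60


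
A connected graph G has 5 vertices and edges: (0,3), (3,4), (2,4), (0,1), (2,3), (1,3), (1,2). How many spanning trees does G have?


By Kirchhoff's matrix tree theorem, the number of spanning trees equals
the determinant of any cofactor of the Laplacian matrix L.
G has 5 vertices and 7 edges.
Computing the (4 x 4) cofactor determinant gives 21.

21


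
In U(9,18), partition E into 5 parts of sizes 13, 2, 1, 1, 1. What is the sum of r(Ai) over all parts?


r(Ai) = min(|Ai|, 9) for each part.
Sum = min(13,9) + min(2,9) + min(1,9) + min(1,9) + min(1,9)
    = 9 + 2 + 1 + 1 + 1
    = 14.

14


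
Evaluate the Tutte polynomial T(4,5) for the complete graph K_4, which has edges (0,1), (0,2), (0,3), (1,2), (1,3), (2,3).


T(K_4; x,y) = x^3 + 3x^2 + 4xy + 2x + y^3 + 3y^2 + 2y.
Substituting x=4, y=5:
= 64 + 48 + 80 + 8 + 125 + 75 + 10
= 410.

410


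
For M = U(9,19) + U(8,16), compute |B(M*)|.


(M1+M2)* = M1* + M2*.
M1* = U(10,19), bases: C(19,10) = 92378.
M2* = U(8,16), bases: C(16,8) = 12870.
|B(M*)| = 92378 * 12870 = 1188904860.

1188904860


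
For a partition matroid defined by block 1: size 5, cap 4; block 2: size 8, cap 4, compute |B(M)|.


A basis picks exactly ci elements from block i.
Number of bases = product of C(|Si|, ci).
= C(5,4) * C(8,4)
= 5 * 70
= 350.

350


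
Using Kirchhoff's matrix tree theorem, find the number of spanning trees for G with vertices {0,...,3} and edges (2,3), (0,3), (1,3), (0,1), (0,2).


By Kirchhoff's matrix tree theorem, the number of spanning trees equals
the determinant of any cofactor of the Laplacian matrix L.
G has 4 vertices and 5 edges.
Computing the (3 x 3) cofactor determinant gives 8.

8


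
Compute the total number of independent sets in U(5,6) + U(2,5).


For a direct sum, |I(M1+M2)| = |I(M1)| * |I(M2)|.
|I(U(5,6))| = sum C(6,k) for k=0..5 = 63.
|I(U(2,5))| = sum C(5,k) for k=0..2 = 16.
Total = 63 * 16 = 1008.

1008


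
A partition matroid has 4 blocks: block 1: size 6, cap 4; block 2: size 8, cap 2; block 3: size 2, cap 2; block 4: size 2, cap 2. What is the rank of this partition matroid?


Rank of a partition matroid = sum of min(|Si|, ci) for each block.
= min(6,4) + min(8,2) + min(2,2) + min(2,2)
= 4 + 2 + 2 + 2
= 10.

10


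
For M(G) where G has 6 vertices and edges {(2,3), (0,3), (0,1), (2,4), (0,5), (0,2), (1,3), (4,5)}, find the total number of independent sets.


An independent set in a graphic matroid is an acyclic edge subset.
G has 6 vertices and 8 edges.
Enumerate all 2^8 = 256 subsets, checking for acyclicity.
Total independent sets = 178.

178


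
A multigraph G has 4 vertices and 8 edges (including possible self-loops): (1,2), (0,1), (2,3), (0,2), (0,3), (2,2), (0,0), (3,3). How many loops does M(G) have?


In a graphic matroid, a loop is a self-loop edge (u,u) with rank 0.
Examining all 8 edges for self-loops...
Self-loops found: (2,2), (0,0), (3,3)
Number of loops = 3.

3


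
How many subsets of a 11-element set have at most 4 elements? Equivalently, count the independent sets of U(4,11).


Independent sets of U(4,11) are all subsets of size <= 4.
Count = (11 choose 0) + (11 choose 1) + (11 choose 2) + (11 choose 3) + (11 choose 4)
     = 1 + 11 + 55 + 165 + 330
     = 562.

562


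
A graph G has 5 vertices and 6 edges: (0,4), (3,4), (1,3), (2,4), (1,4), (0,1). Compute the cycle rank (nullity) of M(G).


Cycle rank (nullity) = |E| - r(M) = |E| - (|V| - c).
|E| = 6, |V| = 5, c = 1.
Nullity = 6 - (5 - 1) = 6 - 4 = 2.

2


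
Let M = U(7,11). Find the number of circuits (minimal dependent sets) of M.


In U(7,11), circuits are the (8)-element subsets.
Any set of 8 elements is dependent, and removing any one element gives
an independent set of size 7, so it is a minimal dependent set.
Number of circuits = (11 choose 8) = 165.

165


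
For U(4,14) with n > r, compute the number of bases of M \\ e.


Deleting e from U(4,14) gives U(4,13) since n > r.
Bases of U(4,13) = C(13,4) = 13! / (4! * 9!) = 715.

715


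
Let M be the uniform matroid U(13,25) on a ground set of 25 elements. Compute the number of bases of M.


Bases of U(13,25) are all 13-element subsets of the 25-element ground set.
Number of bases = C(25,13).
C(25,13) = 25! / (13! * 12!) = 5200300.

5200300


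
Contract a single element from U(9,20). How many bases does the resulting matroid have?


Contracting e from U(9,20) gives U(8,19).
Bases of U(8,19) = (19 choose 8) = 75582.

75582


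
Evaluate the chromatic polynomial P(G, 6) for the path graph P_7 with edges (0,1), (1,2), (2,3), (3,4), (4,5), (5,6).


P(P_7, k) = k * (k-1)^(6).
P(6) = 6 * 5^6 = 6 * 15625 = 93750.

93750


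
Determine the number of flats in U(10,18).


Flats of U(10,18): every subset of size < 10 is a flat, plus E itself.
Count = C(18,0) + C(18,1) + C(18,2) + C(18,3) + C(18,4) + C(18,5) + C(18,6) + C(18,7) + C(18,8) + C(18,9) + 1
     = 1 + 18 + 153 + 816 + 3060 + 8568 + 18564 + 31824 + 43758 + 48620 + 1
     = 155383.

155383


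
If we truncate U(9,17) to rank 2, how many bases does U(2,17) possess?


Truncating U(9,17) to rank 2 gives U(2,17).
Bases of U(2,17) are all 2-element subsets of 17 elements.
Number of bases = C(17,2) = 17! / (2! * 15!) = 136.

136


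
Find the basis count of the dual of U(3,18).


The dual of U(r,n) is U(n-r, n) = U(15,18).
Bases of U(15,18) are all (15)-element subsets.
|B(M*)| = C(18,15) = 18! / (15! * 3!) = 816.

816


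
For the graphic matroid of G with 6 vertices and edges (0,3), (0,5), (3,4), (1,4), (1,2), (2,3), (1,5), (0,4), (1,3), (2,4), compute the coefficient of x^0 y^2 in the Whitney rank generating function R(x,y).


R(x,y) = sum over A in 2^E of x^(r(E)-r(A)) * y^(|A|-r(A)).
G has 6 vertices, 10 edges. r(E) = 5.
Enumerate all 2^10 = 1024 subsets.
Count subsets with r(E)-r(A)=0 and |A|-r(A)=2: 109.

109


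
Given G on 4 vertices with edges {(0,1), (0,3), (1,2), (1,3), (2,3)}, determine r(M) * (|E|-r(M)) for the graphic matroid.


r(M) = |V| - c = 4 - 1 = 3.
nullity = |E| - r(M) = 5 - 3 = 2.
Product = 3 * 2 = 6.

6


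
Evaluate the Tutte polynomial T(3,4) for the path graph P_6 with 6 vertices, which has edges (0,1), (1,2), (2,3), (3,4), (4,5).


A path on 6 vertices is a tree with 5 edges.
T(x,y) = x^(5) for any tree.
T(3,4) = 3^5 = 243.

243


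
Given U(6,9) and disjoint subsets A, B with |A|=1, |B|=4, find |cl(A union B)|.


|A union B| = 1 + 4 = 5 (disjoint).
In U(6,9), cl(S) = S if |S| < 6, else cl(S) = E.
Since 5 < 6, cl(A union B) = A union B.
|cl(A union B)| = 5.

5


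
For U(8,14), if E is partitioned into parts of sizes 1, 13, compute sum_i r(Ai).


r(Ai) = min(|Ai|, 8) for each part.
Sum = min(1,8) + min(13,8)
    = 1 + 8
    = 9.

9


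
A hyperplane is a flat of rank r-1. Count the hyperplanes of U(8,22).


Hyperplanes of U(8,22) are flats of rank 7.
In a uniform matroid, these are exactly the (7)-element subsets.
Count = (22 choose 7) = 170544.

170544


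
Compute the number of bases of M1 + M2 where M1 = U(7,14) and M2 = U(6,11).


Bases of a direct sum M1 + M2: |B| = |B(M1)| * |B(M2)|.
|B(U(7,14))| = C(14,7) = 3432.
|B(U(6,11))| = C(11,6) = 462.
Total bases = 3432 * 462 = 1585584.

1585584


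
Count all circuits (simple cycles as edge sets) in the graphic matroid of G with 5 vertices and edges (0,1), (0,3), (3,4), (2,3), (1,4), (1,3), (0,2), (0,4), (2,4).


A circuit in a graphic matroid = edge set of a simple cycle.
G has 5 vertices and 9 edges.
Enumerating all minimal edge subsets forming cycles...
Total circuits found: 22.

22


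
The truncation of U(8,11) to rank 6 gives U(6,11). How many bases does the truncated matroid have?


Truncating U(8,11) to rank 6 gives U(6,11).
Bases of U(6,11) are all 6-element subsets of 11 elements.
Number of bases = C(11,6) = 462.

462


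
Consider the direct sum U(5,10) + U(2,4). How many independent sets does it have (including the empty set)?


For a direct sum, |I(M1+M2)| = |I(M1)| * |I(M2)|.
|I(U(5,10))| = sum C(10,k) for k=0..5 = 638.
|I(U(2,4))| = sum C(4,k) for k=0..2 = 11.
Total = 638 * 11 = 7018.

7018


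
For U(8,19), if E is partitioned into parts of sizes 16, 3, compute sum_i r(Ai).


r(Ai) = min(|Ai|, 8) for each part.
Sum = min(16,8) + min(3,8)
    = 8 + 3
    = 11.

11


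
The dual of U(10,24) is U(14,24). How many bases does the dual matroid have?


The dual of U(r,n) is U(n-r, n) = U(14,24).
Bases of U(14,24) are all (14)-element subsets.
|B(M*)| = C(24,14) = 1961256.

1961256


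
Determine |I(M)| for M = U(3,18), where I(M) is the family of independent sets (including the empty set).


Independent sets of U(3,18) are all subsets of size <= 3.
Count = C(18,0) + C(18,1) + C(18,2) + C(18,3)
     = 1 + 18 + 153 + 816
     = 988.

988


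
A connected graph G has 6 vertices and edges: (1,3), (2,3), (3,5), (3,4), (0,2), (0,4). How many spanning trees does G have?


By Kirchhoff's matrix tree theorem, the number of spanning trees equals
the determinant of any cofactor of the Laplacian matrix L.
G has 6 vertices and 6 edges.
Computing the (5 x 5) cofactor determinant gives 4.

4


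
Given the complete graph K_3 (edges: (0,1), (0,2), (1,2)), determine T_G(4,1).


T(K_3; x,y) = x^2 + x + y.
T(4,1) = 16 + 4 + 1 = 21.

21


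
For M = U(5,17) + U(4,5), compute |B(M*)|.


(M1+M2)* = M1* + M2*.
M1* = U(12,17), bases: C(17,12) = 6188.
M2* = U(1,5), bases: C(5,1) = 5.
|B(M*)| = 6188 * 5 = 30940.

30940


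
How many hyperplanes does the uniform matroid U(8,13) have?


Hyperplanes of U(8,13) are flats of rank 7.
In a uniform matroid, these are exactly the (7)-element subsets.
Count = C(13,7) = 1716.

1716


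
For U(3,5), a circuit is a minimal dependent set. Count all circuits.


In U(3,5), circuits are the (4)-element subsets.
Any set of 4 elements is dependent, and removing any one element gives
an independent set of size 3, so it is a minimal dependent set.
Number of circuits = (5 choose 4) = 5.

5


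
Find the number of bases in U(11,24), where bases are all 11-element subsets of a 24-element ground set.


Bases of U(11,24) are all 11-element subsets of the 24-element ground set.
Number of bases = C(24,11).
C(24,11) = 2496144.

2496144


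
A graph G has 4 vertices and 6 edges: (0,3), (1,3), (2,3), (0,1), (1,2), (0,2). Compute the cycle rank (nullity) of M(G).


Cycle rank (nullity) = |E| - r(M) = |E| - (|V| - c).
|E| = 6, |V| = 4, c = 1.
Nullity = 6 - (4 - 1) = 6 - 3 = 3.

3


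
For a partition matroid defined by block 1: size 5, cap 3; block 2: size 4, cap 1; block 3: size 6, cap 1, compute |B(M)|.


A basis picks exactly ci elements from block i.
Number of bases = product of C(|Si|, ci).
= C(5,3) * C(4,1) * C(6,1)
= 10 * 4 * 6
= 240.

240


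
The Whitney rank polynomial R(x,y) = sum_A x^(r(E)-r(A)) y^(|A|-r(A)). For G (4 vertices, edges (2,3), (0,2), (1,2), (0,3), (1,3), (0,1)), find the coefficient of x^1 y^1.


R(x,y) = sum over A in 2^E of x^(r(E)-r(A)) * y^(|A|-r(A)).
G has 4 vertices, 6 edges. r(E) = 3.
Enumerate all 2^6 = 64 subsets.
Count subsets with r(E)-r(A)=1 and |A|-r(A)=1: 4.

4


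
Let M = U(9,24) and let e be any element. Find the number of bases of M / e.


Contracting e from U(9,24) gives U(8,23).
Bases of U(8,23) = (23 choose 8) = 490314.

490314


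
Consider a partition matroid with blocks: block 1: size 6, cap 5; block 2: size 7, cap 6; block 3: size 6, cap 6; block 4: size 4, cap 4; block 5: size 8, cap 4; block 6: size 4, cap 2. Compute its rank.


Rank of a partition matroid = sum of min(|Si|, ci) for each block.
= min(6,5) + min(7,6) + min(6,6) + min(4,4) + min(8,4) + min(4,2)
= 5 + 6 + 6 + 4 + 4 + 2
= 27.

27


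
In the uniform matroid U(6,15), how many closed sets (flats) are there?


Flats of U(6,15): every subset of size < 6 is a flat, plus E itself.
Count = (15 choose 0) + (15 choose 1) + (15 choose 2) + (15 choose 3) + (15 choose 4) + (15 choose 5) + 1
     = 1 + 15 + 105 + 455 + 1365 + 3003 + 1
     = 4945.

4945


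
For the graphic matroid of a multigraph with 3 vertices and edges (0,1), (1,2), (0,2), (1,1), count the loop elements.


In a graphic matroid, a loop is a self-loop edge (u,u) with rank 0.
Examining all 4 edges for self-loops...
Self-loops found: (1,1)
Number of loops = 1.

1


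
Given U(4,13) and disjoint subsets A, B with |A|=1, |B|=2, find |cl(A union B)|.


|A union B| = 1 + 2 = 3 (disjoint).
In U(4,13), cl(S) = S if |S| < 4, else cl(S) = E.
Since 3 < 4, cl(A union B) = A union B.
|cl(A union B)| = 3.

3


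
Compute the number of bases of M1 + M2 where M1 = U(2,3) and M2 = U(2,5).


Bases of a direct sum M1 + M2: |B| = |B(M1)| * |B(M2)|.
|B(U(2,3))| = C(3,2) = 3.
|B(U(2,5))| = C(5,2) = 10.
Total bases = 3 * 10 = 30.

30


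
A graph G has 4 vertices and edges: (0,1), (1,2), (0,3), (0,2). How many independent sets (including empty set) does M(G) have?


An independent set in a graphic matroid is an acyclic edge subset.
G has 4 vertices and 4 edges.
Enumerate all 2^4 = 16 subsets, checking for acyclicity.
Total independent sets = 14.

14


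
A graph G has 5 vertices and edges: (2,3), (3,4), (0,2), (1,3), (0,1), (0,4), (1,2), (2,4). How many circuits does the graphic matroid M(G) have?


A circuit in a graphic matroid = edge set of a simple cycle.
G has 5 vertices and 8 edges.
Enumerating all minimal edge subsets forming cycles...
Total circuits found: 13.

13


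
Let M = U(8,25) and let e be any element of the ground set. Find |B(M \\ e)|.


Deleting e from U(8,25) gives U(8,24) since n > r.
Bases of U(8,24) = C(24,8) = 24! / (8! * 16!) = 735471.

735471


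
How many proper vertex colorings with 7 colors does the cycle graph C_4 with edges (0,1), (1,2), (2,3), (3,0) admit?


P(C_4, k) = (k-1)^4 + (-1)^4*(k-1).
P(7) = (6)^4 + 6
= 1296 + 6 = 1302.

1302


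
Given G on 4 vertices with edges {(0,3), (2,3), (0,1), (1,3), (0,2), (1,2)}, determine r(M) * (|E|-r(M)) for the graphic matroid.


r(M) = |V| - c = 4 - 1 = 3.
nullity = |E| - r(M) = 6 - 3 = 3.
Product = 3 * 3 = 9.

9


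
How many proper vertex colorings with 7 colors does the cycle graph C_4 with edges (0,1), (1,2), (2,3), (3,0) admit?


P(C_4, k) = (k-1)^4 + (-1)^4*(k-1).
P(7) = (6)^4 + 6
= 1296 + 6 = 1302.

1302


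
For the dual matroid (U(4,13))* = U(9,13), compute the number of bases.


The dual of U(r,n) is U(n-r, n) = U(9,13).
Bases of U(9,13) are all (9)-element subsets.
|B(M*)| = C(13,9) = 715.

715


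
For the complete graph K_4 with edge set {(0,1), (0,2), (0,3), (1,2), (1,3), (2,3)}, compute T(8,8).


T(K_4; x,y) = x^3 + 3x^2 + 4xy + 2x + y^3 + 3y^2 + 2y.
Substituting x=8, y=8:
= 512 + 192 + 256 + 16 + 512 + 192 + 16
= 1696.

1696


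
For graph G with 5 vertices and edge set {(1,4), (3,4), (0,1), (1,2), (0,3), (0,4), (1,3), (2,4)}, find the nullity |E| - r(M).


Cycle rank (nullity) = |E| - r(M) = |E| - (|V| - c).
|E| = 8, |V| = 5, c = 1.
Nullity = 8 - (5 - 1) = 8 - 4 = 4.

4


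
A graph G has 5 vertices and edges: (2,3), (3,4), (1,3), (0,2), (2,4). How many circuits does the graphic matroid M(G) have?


A circuit in a graphic matroid = edge set of a simple cycle.
G has 5 vertices and 5 edges.
Enumerating all minimal edge subsets forming cycles...
Total circuits found: 1.

1


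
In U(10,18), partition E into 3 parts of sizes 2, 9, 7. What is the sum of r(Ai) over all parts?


r(Ai) = min(|Ai|, 10) for each part.
Sum = min(2,10) + min(9,10) + min(7,10)
    = 2 + 9 + 7
    = 18.

18


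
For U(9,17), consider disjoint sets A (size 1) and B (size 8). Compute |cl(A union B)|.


|A union B| = 1 + 8 = 9 (disjoint).
In U(9,17), cl(S) = S if |S| < 9, else cl(S) = E.
Since 9 >= 9, cl(A union B) = E.
|cl(A union B)| = 17.

17


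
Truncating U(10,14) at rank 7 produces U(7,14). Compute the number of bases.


Truncating U(10,14) to rank 7 gives U(7,14).
Bases of U(7,14) are all 7-element subsets of 14 elements.
Number of bases = C(14,7) = 3432.

3432


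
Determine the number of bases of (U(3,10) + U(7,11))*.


(M1+M2)* = M1* + M2*.
M1* = U(7,10), bases: C(10,7) = 120.
M2* = U(4,11), bases: C(11,4) = 330.
|B(M*)| = 120 * 330 = 39600.

39600


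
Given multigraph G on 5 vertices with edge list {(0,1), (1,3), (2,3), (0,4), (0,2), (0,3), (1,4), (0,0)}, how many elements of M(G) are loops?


In a graphic matroid, a loop is a self-loop edge (u,u) with rank 0.
Examining all 8 edges for self-loops...
Self-loops found: (0,0)
Number of loops = 1.

1


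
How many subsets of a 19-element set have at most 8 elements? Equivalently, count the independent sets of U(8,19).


Independent sets of U(8,19) are all subsets of size <= 8.
Count = (19 choose 0) + (19 choose 1) + (19 choose 2) + (19 choose 3) + (19 choose 4) + (19 choose 5) + (19 choose 6) + (19 choose 7) + (19 choose 8)
     = 1 + 19 + 171 + 969 + 3876 + 11628 + 27132 + 50388 + 75582
     = 169766.

169766


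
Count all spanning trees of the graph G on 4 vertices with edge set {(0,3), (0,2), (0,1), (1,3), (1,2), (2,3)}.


By Kirchhoff's matrix tree theorem, the number of spanning trees equals
the determinant of any cofactor of the Laplacian matrix L.
G has 4 vertices and 6 edges.
Computing the (3 x 3) cofactor determinant gives 16.

16


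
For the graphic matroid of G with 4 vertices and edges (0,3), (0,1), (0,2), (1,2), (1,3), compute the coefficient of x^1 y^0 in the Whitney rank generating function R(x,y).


R(x,y) = sum over A in 2^E of x^(r(E)-r(A)) * y^(|A|-r(A)).
G has 4 vertices, 5 edges. r(E) = 3.
Enumerate all 2^5 = 32 subsets.
Count subsets with r(E)-r(A)=1 and |A|-r(A)=0: 10.

10


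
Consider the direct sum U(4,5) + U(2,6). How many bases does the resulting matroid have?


Bases of a direct sum M1 + M2: |B| = |B(M1)| * |B(M2)|.
|B(U(4,5))| = C(5,4) = 5.
|B(U(2,6))| = C(6,2) = 15.
Total bases = 5 * 15 = 75.

75


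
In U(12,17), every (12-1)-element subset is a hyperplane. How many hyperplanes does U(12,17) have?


Hyperplanes of U(12,17) are flats of rank 11.
In a uniform matroid, these are exactly the (11)-element subsets.
Count = C(17,11) = 12376.

12376


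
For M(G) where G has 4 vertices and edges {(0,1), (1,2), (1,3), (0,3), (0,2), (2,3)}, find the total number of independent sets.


An independent set in a graphic matroid is an acyclic edge subset.
G has 4 vertices and 6 edges.
Enumerate all 2^6 = 64 subsets, checking for acyclicity.
Total independent sets = 38.

38


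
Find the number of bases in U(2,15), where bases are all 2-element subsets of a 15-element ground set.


Bases of U(2,15) are all 2-element subsets of the 15-element ground set.
Number of bases = C(15,2).
C(15,2) = (15 * 14) / (1 * 2) = 105.

105


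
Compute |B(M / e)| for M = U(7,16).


Contracting e from U(7,16) gives U(6,15).
Bases of U(6,15) = (15 choose 6) = 5005.

5005


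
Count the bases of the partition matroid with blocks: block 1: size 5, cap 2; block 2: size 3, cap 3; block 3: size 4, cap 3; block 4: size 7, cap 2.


A basis picks exactly ci elements from block i.
Number of bases = product of C(|Si|, ci).
= C(5,2) * C(3,3) * C(4,3) * C(7,2)
= 10 * 1 * 4 * 21
= 840.

840


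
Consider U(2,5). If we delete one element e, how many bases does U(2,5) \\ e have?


Deleting e from U(2,5) gives U(2,4) since n > r.
Bases of U(2,4) = (4 choose 2) = 6.

6
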